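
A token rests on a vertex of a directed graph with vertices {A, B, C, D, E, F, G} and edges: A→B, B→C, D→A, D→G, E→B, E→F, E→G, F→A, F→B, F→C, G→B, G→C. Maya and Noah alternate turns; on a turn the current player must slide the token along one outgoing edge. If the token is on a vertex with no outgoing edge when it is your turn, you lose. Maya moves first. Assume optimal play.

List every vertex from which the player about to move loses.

A, C, E

Build the W/L table. Terminal = L. A non-terminal position is W if it has a move to some L; otherwise it is L.
Every edge goes from a vertex to one that appears earlier in the order C, B, G, A, F, E, D, so processing vertices in that order labels each vertex after all of its successors.
C: no outgoing edge → L
B: →C(L), so W
G: →C(L), so W
A: →B(W) only, which is W, so L
F: →A(L), so W
E: →F(W), G(W), B(W) — all W, so L
D: →A(L), so W
Reading off the rows marked L gives the requested list; there are 3 such vertices.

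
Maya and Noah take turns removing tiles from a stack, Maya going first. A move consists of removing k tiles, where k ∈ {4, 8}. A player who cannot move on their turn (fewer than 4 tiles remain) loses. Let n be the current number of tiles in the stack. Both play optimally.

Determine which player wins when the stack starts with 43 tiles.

Maya wins.

Build the W/L table. Terminal = L. A non-terminal position is W if it has a move to some L; otherwise it is L.
n=0: no move → L
n=1: no move → L
n=2: no move → L
n=3: no move → L
n=4: reaches L-position 0 → W
n=5: reaches L-position 1 → W
n=6: reaches L-position 2 → W
n=7: reaches L-position 3 → W
n=8: reaches L-position 0 → W
n=9: reaches L-position 1 → W
n=10: reaches L-position 2 → W
n=11: reaches L-position 3 → W
n=12: only reaches 8(W), 4(W), all W → L
n=13: only reaches 9(W), 5(W), all W → L
n=14: only reaches 10(W), 6(W), all W → L
n=15: only reaches 11(W), 7(W), all W → L
n=16: reaches L-position 12 → W
n=17: reaches L-position 13 → W
n=18: reaches L-position 14 → W
n=19: reaches L-position 15 → W
n=20: reaches L-position 12 → W
n=21: reaches L-position 13 → W
n=22: reaches L-position 14 → W
n=23: reaches L-position 15 → W
n=24: only reaches 20(W), 16(W), all W → L
n=25: only reaches 21(W), 17(W), all W → L
n=26: only reaches 22(W), 18(W), all W → L
n=27: only reaches 23(W), 19(W), all W → L
n=28: reaches L-position 24 → W
n=29: reaches L-position 25 → W
n=30: reaches L-position 26 → W
n=31: reaches L-position 27 → W
n=32: reaches L-position 24 → W
n=33: reaches L-position 25 → W
n=34: reaches L-position 26 → W
n=35: reaches L-position 27 → W
n=36: only reaches 32(W), 28(W), all W → L
n=37: only reaches 33(W), 29(W), all W → L
n=38: only reaches 34(W), 30(W), all W → L
n=39: only reaches 35(W), 31(W), all W → L
n=40: reaches L-position 36 → W
n=41: reaches L-position 37 → W
n=42: reaches L-position 38 → W
n=43: reaches L-position 39 → W
The starting position 43 is W: Maya should remove 4, leaving 39, handing over an L position.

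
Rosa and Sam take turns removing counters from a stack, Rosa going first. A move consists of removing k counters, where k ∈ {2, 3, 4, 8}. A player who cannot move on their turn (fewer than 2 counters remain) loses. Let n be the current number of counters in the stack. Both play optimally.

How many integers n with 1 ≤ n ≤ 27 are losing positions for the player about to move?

9

Classify positions by backward induction: terminal positions (no move available) are L. From any other position, the mover wins iff some move reaches an L.
n=0: no move → L
n=1: no move → L
n=2: reaches L-position 0 → W
n=3: reaches L-position 1 → W
n=4: reaches L-position 1 → W
n=5: reaches L-position 1 → W
n=6: only reaches 4(W), 3(W), 2(W), all W → L
n=7: only reaches 5(W), 4(W), 3(W), all W → L
n=8: reaches L-position 6 → W
n=9: reaches L-position 7 → W
n=10: reaches L-position 7 → W
n=11: reaches L-position 7 → W
n=12: only reaches 10(W), 9(W), 8(W), 4(W), all W → L
n=13: only reaches 11(W), 10(W), 9(W), 5(W), all W → L
n=14: reaches L-position 12 → W
n=15: reaches L-position 13 → W
n=16: reaches L-position 13 → W
n=17: reaches L-position 13 → W
n=18: only reaches 16(W), 15(W), 14(W), 10(W), all W → L
n=19: only reaches 17(W), 16(W), 15(W), 11(W), all W → L
n=20: reaches L-position 18 → W
n=21: reaches L-position 19 → W
n=22: reaches L-position 19 → W
n=23: reaches L-position 19 → W
n=24: only reaches 22(W), 21(W), 20(W), 16(W), all W → L
n=25: only reaches 23(W), 22(W), 21(W), 17(W), all W → L
n=26: reaches L-position 24 → W
n=27: reaches L-position 25 → W
L entries with 1 ≤ n ≤ 27 (n=0 is outside the asked range and is not counted): n = 1, 6, 7, 12, 13, 18, 19, 24, 25; that makes 9.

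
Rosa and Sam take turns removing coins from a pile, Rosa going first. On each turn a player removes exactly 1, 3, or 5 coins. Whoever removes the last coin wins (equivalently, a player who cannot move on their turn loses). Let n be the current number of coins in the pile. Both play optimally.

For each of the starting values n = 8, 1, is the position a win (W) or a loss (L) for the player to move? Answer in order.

8: L, 1: W

Work bottom-up. With no move the player to move loses. Otherwise the position is W if at least one move leads to an L position for the opponent, and L if every move leads to a W.
n=0: no move → L
n=1: W (go to 0, an L position)
n=2: L (sole option 1(W) is W)
n=3: W (go to 2, an L position)
n=4: L (options 3(W), 1(W) are all W)
n=5: W (go to 4, an L position)
n=6: L (options 5(W), 3(W), 1(W) are all W)
n=7: W (go to 6, an L position)
n=8: L (options 7(W), 5(W), 3(W) are all W)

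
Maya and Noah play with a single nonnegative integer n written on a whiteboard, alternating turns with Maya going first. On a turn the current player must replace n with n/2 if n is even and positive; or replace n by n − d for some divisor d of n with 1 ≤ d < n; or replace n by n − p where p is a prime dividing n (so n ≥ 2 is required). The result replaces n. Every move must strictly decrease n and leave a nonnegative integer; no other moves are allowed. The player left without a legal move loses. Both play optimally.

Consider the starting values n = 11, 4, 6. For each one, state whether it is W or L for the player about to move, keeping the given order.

Work bottom-up. With no move the player to move loses. Otherwise the position is W if at least one move leads to an L position for the opponent, and L if every move leads to a W.
n=0: no move → L
n=1: no move → L
n=2: can move to 0, which is L ⇒ W
n=3: can move to 0, which is L ⇒ W
n=4: moves to 2(W), 3(W); every one is W ⇒ L
n=5: can move to 0, which is L ⇒ W
n=6: can move to 4, which is L ⇒ W
n=7: can move to 0, which is L ⇒ W
n=8: can move to 4, which is L ⇒ W
n=9: moves to 6(W), 8(W); every one is W ⇒ L
n=10: can move to 9, which is L ⇒ W
n=11: can move to 0, which is L ⇒ W

11: W, 4: L, 6: W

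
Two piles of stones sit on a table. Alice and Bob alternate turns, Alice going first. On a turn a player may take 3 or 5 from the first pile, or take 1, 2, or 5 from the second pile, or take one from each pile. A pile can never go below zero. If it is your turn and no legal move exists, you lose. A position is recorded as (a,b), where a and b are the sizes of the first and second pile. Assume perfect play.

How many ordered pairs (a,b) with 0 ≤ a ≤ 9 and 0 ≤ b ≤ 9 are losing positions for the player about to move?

Classify positions by backward induction: terminal positions (no move available) are L. From any other position, the mover wins iff some move reaches an L.
Every move lowers a or b (never raises either), so fill the grid row by row in increasing a, and left to right within a row: each cell's successors are then already labelled.
      b=0  b=1  b=2  b=3  b=4  b=5  b=6  b=7  b=8  b=9
a=0:    L    W    W    L    W    W    L    W    W    L
a=1:    L    W    W    L    W    W    L    W    W    L
a=2:    L    W    W    L    W    W    L    W    W    L
a=3:    W    W    L    W    W    L    W    W    L    W
a=4:    W    L    W    W    L    W    W    L    W    W
a=5:    W    L    W    W    L    W    W    L    W    W
a=6:    W    L    W    W    L    W    W    L    W    W
a=7:    W    W    W    W    W    W    W    W    W    W
a=8:    L    W    W    L    W    W    L    W    W    L
a=9:    L    W    W    L    W    W    L    W    W    L
Cells with no legal move (terminal, hence L): (0,0), (1,0), (2,0).
The remaining L cells, each justified by listing all of its moves:
(0,3): L (options (0,2)(W), (0,1)(W) are all W)
(0,6): L (options (0,5)(W), (0,4)(W), (0,1)(W) are all W)
(0,9): L (options (0,8)(W), (0,7)(W), (0,4)(W) are all W)
(1,3): L (options (1,2)(W), (1,1)(W), (0,2)(W) are all W)
(1,6): L (options (1,5)(W), (1,4)(W), (1,1)(W), (0,5)(W) are all W)
(1,9): L (options (1,8)(W), (1,7)(W), (1,4)(W), (0,8)(W) are all W)
(2,3): L (options (2,2)(W), (2,1)(W), (1,2)(W) are all W)
(2,6): L (options (2,5)(W), (2,4)(W), (2,1)(W), (1,5)(W) are all W)
(2,9): L (options (2,8)(W), (2,7)(W), (2,4)(W), (1,8)(W) are all W)
(3,2): L (options (0,2)(W), (3,1)(W), (3,0)(W), (2,1)(W) are all W)
(3,5): L (options (0,5)(W), (3,4)(W), (3,3)(W), (3,0)(W), (2,4)(W) are all W)
(3,8): L (options (0,8)(W), (3,7)(W), (3,6)(W), (3,3)(W), (2,7)(W) are all W)
(4,1): L (options (1,1)(W), (4,0)(W), (3,0)(W) are all W)
(4,4): L (options (1,4)(W), (4,3)(W), (4,2)(W), (3,3)(W) are all W)
(4,7): L (options (1,7)(W), (4,6)(W), (4,5)(W), (4,2)(W), (3,6)(W) are all W)
(5,1): L (options (2,1)(W), (0,1)(W), (5,0)(W), (4,0)(W) are all W)
(5,4): L (options (2,4)(W), (0,4)(W), (5,3)(W), (5,2)(W), (4,3)(W) are all W)
(5,7): L (options (2,7)(W), (0,7)(W), (5,6)(W), (5,5)(W), (5,2)(W), (4,6)(W) are all W)
(6,1): L (options (3,1)(W), (1,1)(W), (6,0)(W), (5,0)(W) are all W)
(6,4): L (options (3,4)(W), (1,4)(W), (6,3)(W), (6,2)(W), (5,3)(W) are all W)
(6,7): L (options (3,7)(W), (1,7)(W), (6,6)(W), (6,5)(W), (6,2)(W), (5,6)(W) are all W)
(8,0): L (options (5,0)(W), (3,0)(W) are all W)
(8,3): L (options (5,3)(W), (3,3)(W), (8,2)(W), (8,1)(W), (7,2)(W) are all W)
(8,6): L (options (5,6)(W), (3,6)(W), (8,5)(W), (8,4)(W), (8,1)(W), (7,5)(W) are all W)
(8,9): L (options (5,9)(W), (3,9)(W), (8,8)(W), (8,7)(W), (8,4)(W), (7,8)(W) are all W)
(9,0): L (options (6,0)(W), (4,0)(W) are all W)
(9,3): L (options (6,3)(W), (4,3)(W), (9,2)(W), (9,1)(W), (8,2)(W) are all W)
(9,6): L (options (6,6)(W), (4,6)(W), (9,5)(W), (9,4)(W), (9,1)(W), (8,5)(W) are all W)
(9,9): L (options (6,9)(W), (4,9)(W), (9,8)(W), (9,7)(W), (9,4)(W), (8,8)(W) are all W)
Every other cell has at least one move into one of the L cells above, so it is W.
L cells per row: a=0: 4, a=1: 4, a=2: 4, a=3: 3, a=4: 3, a=5: 3, a=6: 3, a=7: 0, a=8: 4, a=9: 4; total 32.

32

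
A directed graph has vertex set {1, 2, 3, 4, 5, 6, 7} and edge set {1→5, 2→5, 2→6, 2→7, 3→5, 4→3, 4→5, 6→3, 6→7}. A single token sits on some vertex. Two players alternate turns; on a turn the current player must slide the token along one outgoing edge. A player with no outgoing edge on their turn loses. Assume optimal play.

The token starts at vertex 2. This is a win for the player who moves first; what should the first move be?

Move to 7.

Use the standard recursion: the mover loses at a terminal position; elsewhere, the mover wins exactly when some move hands the opponent an L position.
Every edge goes from a vertex to one that appears earlier in the order 5, 7, 3, 4, 6, 1, 2, so processing vertices in that order labels each vertex after all of its successors.
5: no outgoing edge → L
7: no outgoing edge → L
3: reaches L-position 5 → W
4: reaches L-position 5 → W
6: reaches L-position 7 → W
1: reaches L-position 5 → W
2: reaches L-position 7 → W
From 2, the L positions reachable in one move are: 7, 5. Any move reaching one of these is winning.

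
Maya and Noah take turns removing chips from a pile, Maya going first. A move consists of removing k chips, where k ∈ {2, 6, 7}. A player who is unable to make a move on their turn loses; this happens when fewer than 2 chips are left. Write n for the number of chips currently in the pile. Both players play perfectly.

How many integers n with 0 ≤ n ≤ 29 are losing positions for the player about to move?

12

Work bottom-up. With no move the player to move loses. Otherwise the position is W if at least one move leads to an L position for the opponent, and L if every move leads to a W.
n=0: no move → L
n=1: no move → L
n=2: W (go to 0, an L position)
n=3: W (go to 1, an L position)
n=4: L (sole option 2(W) is W)
n=5: L (sole option 3(W) is W)
n=6: W (go to 4, an L position)
n=7: W (go to 5, an L position)
n=8: W (go to 1, an L position)
n=9: L (options 7(W), 3(W), 2(W) are all W)
n=10: W (go to 4, an L position)
n=11: W (go to 9, an L position)
n=12: W (go to 5, an L position)
n=13: L (options 11(W), 7(W), 6(W) are all W)
n=14: L (options 12(W), 8(W), 7(W) are all W)
n=15: W (go to 13, an L position)
n=16: W (go to 14, an L position)
n=17: L (options 15(W), 11(W), 10(W) are all W)
n=18: L (options 16(W), 12(W), 11(W) are all W)
n=19: W (go to 17, an L position)
n=20: W (go to 18, an L position)
n=21: W (go to 14, an L position)
n=22: L (options 20(W), 16(W), 15(W) are all W)
n=23: W (go to 17, an L position)
n=24: W (go to 22, an L position)
n=25: W (go to 18, an L position)
n=26: L (options 24(W), 20(W), 19(W) are all W)
n=27: L (options 25(W), 21(W), 20(W) are all W)
n=28: W (go to 26, an L position)
n=29: W (go to 27, an L position)
L entries with 0 ≤ n ≤ 29: n = 0, 1, 4, 5, 9, 13, 14, 17, 18, 22, 26, 27; that makes 12.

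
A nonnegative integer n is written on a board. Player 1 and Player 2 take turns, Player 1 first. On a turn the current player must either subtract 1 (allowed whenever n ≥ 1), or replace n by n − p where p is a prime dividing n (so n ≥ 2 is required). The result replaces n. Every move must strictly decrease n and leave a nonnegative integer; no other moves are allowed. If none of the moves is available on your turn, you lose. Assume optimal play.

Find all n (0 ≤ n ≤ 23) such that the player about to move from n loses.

0, 4, 8, 12, 16, 20

Compute win/loss labels from the base case upward. A position with no move is L. Any other position is W if it can reach an L in one move, else L.
n=0: no move → L
n=1: can move to 0, which is L ⇒ W
n=2: can move to 0, which is L ⇒ W
n=3: can move to 0, which is L ⇒ W
n=4: moves to 2(W), 3(W); every one is W ⇒ L
n=5: can move to 0, which is L ⇒ W
n=6: can move to 4, which is L ⇒ W
n=7: can move to 0, which is L ⇒ W
n=8: moves to 6(W), 7(W); every one is W ⇒ L
n=9: can move to 8, which is L ⇒ W
n=10: can move to 8, which is L ⇒ W
n=11: can move to 0, which is L ⇒ W
n=12: moves to 9(W), 10(W), 11(W); every one is W ⇒ L
n=13: can move to 0, which is L ⇒ W
n=14: can move to 12, which is L ⇒ W
n=15: can move to 12, which is L ⇒ W
n=16: moves to 14(W), 15(W); every one is W ⇒ L
n=17: can move to 0, which is L ⇒ W
n=18: can move to 16, which is L ⇒ W
n=19: can move to 0, which is L ⇒ W
n=20: moves to 15(W), 18(W), 19(W); every one is W ⇒ L
n=21: can move to 20, which is L ⇒ W
n=22: can move to 20, which is L ⇒ W
n=23: can move to 0, which is L ⇒ W
Reading off the rows marked L gives the requested list; there are 6 such values of n.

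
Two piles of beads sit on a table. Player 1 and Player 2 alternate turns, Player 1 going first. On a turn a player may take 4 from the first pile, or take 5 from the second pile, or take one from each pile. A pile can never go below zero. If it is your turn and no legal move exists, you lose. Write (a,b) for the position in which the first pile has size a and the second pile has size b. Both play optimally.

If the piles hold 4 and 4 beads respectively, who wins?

Player 1 wins.

Work bottom-up. With no move the player to move loses. Otherwise the position is W if at least one move leads to an L position for the opponent, and L if every move leads to a W.
No move ever increases a pile, so every position that can arise here has a ≤ 4 and b ≤ 4; it is enough to label the cells with 0 ≤ a ≤ 4 and 0 ≤ b ≤ 4.
Every move lowers a or b (never raises either), so fill the grid row by row in increasing a, and left to right within a row: each cell's successors are then already labelled.
      b=0  b=1  b=2  b=3  b=4
a=0:    L    L    L    L    L
a=1:    L    W    W    W    W
a=2:    L    W    L    L    L
a=3:    L    W    L    W    W
a=4:    W    W    W    W    W
Cells with no legal move (terminal, hence L): (0,0), (0,1), (0,2), (0,3), (0,4), (1,0), (2,0), (3,0).
The remaining L cells, each justified by listing all of its moves:
(2,2): L (sole option (1,1)(W) is W)
(2,3): L (sole option (1,2)(W) is W)
(2,4): L (sole option (1,3)(W) is W)
(3,2): L (sole option (2,1)(W) is W)
Every other cell has at least one move into one of the L cells above, so it is W.
The starting position (4,4) is W: Player 1 should move to (0,4), handing over an L position.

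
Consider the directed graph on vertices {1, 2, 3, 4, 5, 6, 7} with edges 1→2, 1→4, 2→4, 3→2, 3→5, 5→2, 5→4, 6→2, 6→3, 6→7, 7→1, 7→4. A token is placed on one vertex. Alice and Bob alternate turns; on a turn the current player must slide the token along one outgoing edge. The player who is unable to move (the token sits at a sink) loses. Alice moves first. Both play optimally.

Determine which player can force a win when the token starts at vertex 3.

Compute win/loss labels from the base case upward. A position with no move is L. Any other position is W if it can reach an L in one move, else L.
Every edge goes from a vertex to one that appears earlier in the order 4, 2, 1, 5, 7, 3, 6, so processing vertices in that order labels each vertex after all of its successors.
4: no outgoing edge → L
2: W (go to 4, an L position)
1: W (go to 4, an L position)
5: W (go to 4, an L position)
7: W (go to 4, an L position)
3: L (options 5(W), 2(W) are all W)
6: W (go to 3, an L position)
Every move from 3 reaches a W position, so the mover loses.

Bob wins.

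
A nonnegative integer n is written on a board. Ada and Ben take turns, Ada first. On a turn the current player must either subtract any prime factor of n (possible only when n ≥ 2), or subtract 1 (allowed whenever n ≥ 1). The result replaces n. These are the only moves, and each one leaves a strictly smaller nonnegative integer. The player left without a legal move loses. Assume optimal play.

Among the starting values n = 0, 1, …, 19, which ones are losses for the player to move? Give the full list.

0, 4, 8, 12, 16

Compute win/loss labels from the base case upward. A position with no move is L. Any other position is W if it can reach an L in one move, else L.
n=0: no move → L
n=1: reaches L-position 0 → W
n=2: reaches L-position 0 → W
n=3: reaches L-position 0 → W
n=4: only reaches 2(W), 3(W), all W → L
n=5: reaches L-position 0 → W
n=6: reaches L-position 4 → W
n=7: reaches L-position 0 → W
n=8: only reaches 6(W), 7(W), all W → L
n=9: reaches L-position 8 → W
n=10: reaches L-position 8 → W
n=11: reaches L-position 0 → W
n=12: only reaches 9(W), 10(W), 11(W), all W → L
n=13: reaches L-position 0 → W
n=14: reaches L-position 12 → W
n=15: reaches L-position 12 → W
n=16: only reaches 14(W), 15(W), all W → L
n=17: reaches L-position 0 → W
n=18: reaches L-position 16 → W
n=19: reaches L-position 0 → W
Reading off the rows marked L gives the requested list; there are 5 such values of n.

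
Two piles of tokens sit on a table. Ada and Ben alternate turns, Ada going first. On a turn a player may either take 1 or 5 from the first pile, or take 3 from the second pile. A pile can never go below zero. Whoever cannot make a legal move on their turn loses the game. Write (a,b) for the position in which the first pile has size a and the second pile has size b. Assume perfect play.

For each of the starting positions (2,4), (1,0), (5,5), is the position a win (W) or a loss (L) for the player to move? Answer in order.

Compute win/loss labels from the base case upward. A position with no move is L. Any other position is W if it can reach an L in one move, else L.
No move ever increases a pile, so every position that can arise here has a ≤ 5 and b ≤ 5; it is enough to label the cells with 0 ≤ a ≤ 5 and 0 ≤ b ≤ 5.
Every move lowers a or b (never raises either), so fill the grid row by row in increasing a, and left to right within a row: each cell's successors are then already labelled.
      b=0  b=1  b=2  b=3  b=4  b=5
a=0:    L    L    L    W    W    W
a=1:    W    W    W    L    L    L
a=2:    L    L    L    W    W    W
a=3:    W    W    W    L    L    L
a=4:    L    L    L    W    W    W
a=5:    W    W    W    L    L    L
Cells with no legal move (terminal, hence L): (0,0), (0,1), (0,2).
The remaining L cells, each justified by listing all of its moves:
(1,3): only reaches (0,3)(W), (1,0)(W), all W → L
(1,4): only reaches (0,4)(W), (1,1)(W), all W → L
(1,5): only reaches (0,5)(W), (1,2)(W), all W → L
(2,0): only reaches (1,0)(W), which is W → L
(2,1): only reaches (1,1)(W), which is W → L
(2,2): only reaches (1,2)(W), which is W → L
(3,3): only reaches (2,3)(W), (3,0)(W), all W → L
(3,4): only reaches (2,4)(W), (3,1)(W), all W → L
(3,5): only reaches (2,5)(W), (3,2)(W), all W → L
(4,0): only reaches (3,0)(W), which is W → L
(4,1): only reaches (3,1)(W), which is W → L
(4,2): only reaches (3,2)(W), which is W → L
(5,3): only reaches (4,3)(W), (0,3)(W), (5,0)(W), all W → L
(5,4): only reaches (4,4)(W), (0,4)(W), (5,1)(W), all W → L
(5,5): only reaches (4,5)(W), (0,5)(W), (5,2)(W), all W → L
Every other cell has at least one move into one of the L cells above, so it is W.
(2,4): the move to (1,4) reaches an L cell, so W
(1,0): the move to (0,0) reaches an L cell, so W
(5,5): one of the L cells justified above, so L

(2,4): W, (1,0): W, (5,5): L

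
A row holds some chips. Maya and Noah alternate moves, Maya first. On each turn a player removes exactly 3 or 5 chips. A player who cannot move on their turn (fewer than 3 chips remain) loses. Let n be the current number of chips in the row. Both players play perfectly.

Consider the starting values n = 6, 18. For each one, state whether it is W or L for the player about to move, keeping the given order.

Use the standard recursion: the mover loses at a terminal position; elsewhere, the mover wins exactly when some move hands the opponent an L position.
n=0: no move → L
n=1: no move → L
n=2: no move → L
n=3: W (go to 0, an L position)
n=4: W (go to 1, an L position)
n=5: W (go to 2, an L position)
n=6: W (go to 1, an L position)
n=7: W (go to 2, an L position)
n=8: L (options 5(W), 3(W) are all W)
n=9: L (options 6(W), 4(W) are all W)
n=10: L (options 7(W), 5(W) are all W)
n=11: W (go to 8, an L position)
n=12: W (go to 9, an L position)
n=13: W (go to 10, an L position)
n=14: W (go to 9, an L position)
n=15: W (go to 10, an L position)
n=16: L (options 13(W), 11(W) are all W)
n=17: L (options 14(W), 12(W) are all W)
n=18: L (options 15(W), 13(W) are all W)

6: W, 18: L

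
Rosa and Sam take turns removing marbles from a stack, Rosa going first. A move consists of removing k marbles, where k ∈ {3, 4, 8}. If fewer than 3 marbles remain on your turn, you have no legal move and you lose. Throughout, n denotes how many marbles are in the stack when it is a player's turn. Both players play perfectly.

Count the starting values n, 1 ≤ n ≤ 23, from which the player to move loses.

7

Work bottom-up. With no move the player to move loses. Otherwise the position is W if at least one move leads to an L position for the opponent, and L if every move leads to a W.
n=0: no move → L
n=1: no move → L
n=2: no move → L
n=3: →0(L), so W
n=4: →1(L), so W
n=5: →2(L), so W
n=6: →2(L), so W
n=7: →4(W), 3(W) — all W, so L
n=8: →0(L), so W
n=9: →1(L), so W
n=10: →7(L), so W
n=11: →7(L), so W
n=12: →9(W), 8(W), 4(W) — all W, so L
n=13: →10(W), 9(W), 5(W) — all W, so L
n=14: →11(W), 10(W), 6(W) — all W, so L
n=15: →12(L), so W
n=16: →13(L), so W
n=17: →14(L), so W
n=18: →14(L), so W
n=19: →16(W), 15(W), 11(W) — all W, so L
n=20: →12(L), so W
n=21: →13(L), so W
n=22: →19(L), so W
n=23: →19(L), so W
L entries with 1 ≤ n ≤ 23 (n=0 is outside the asked range and is not counted): n = 1, 2, 7, 12, 13, 14, 19; that makes 7.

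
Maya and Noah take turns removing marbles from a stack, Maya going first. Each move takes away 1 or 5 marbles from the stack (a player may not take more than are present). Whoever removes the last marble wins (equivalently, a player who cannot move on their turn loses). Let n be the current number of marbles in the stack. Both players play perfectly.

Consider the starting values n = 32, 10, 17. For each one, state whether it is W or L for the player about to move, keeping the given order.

32: L, 10: L, 17: W

Compute win/loss labels from the base case upward. A position with no move is L. Any other position is W if it can reach an L in one move, else L.
n=0: no move → L
n=1: reaches L-position 0 → W
n=2: only reaches 1(W), which is W → L
n=3: reaches L-position 2 → W
n=4: only reaches 3(W), which is W → L
n=5: reaches L-position 4 → W
n=6: only reaches 5(W), 1(W), all W → L
n=7: reaches L-position 6 → W
n=8: only reaches 7(W), 3(W), all W → L
n=9: reaches L-position 8 → W
n=10: only reaches 9(W), 5(W), all W → L
n=11: reaches L-position 10 → W
n=12: only reaches 11(W), 7(W), all W → L
n=13: reaches L-position 12 → W
n=14: only reaches 13(W), 9(W), all W → L
n=15: reaches L-position 14 → W
n=16: only reaches 15(W), 11(W), all W → L
n=17: reaches L-position 16 → W
n=18: only reaches 17(W), 13(W), all W → L
n=19: reaches L-position 18 → W
n=20: only reaches 19(W), 15(W), all W → L
n=21: reaches L-position 20 → W
n=22: only reaches 21(W), 17(W), all W → L
n=23: reaches L-position 22 → W
n=24: only reaches 23(W), 19(W), all W → L
n=25: reaches L-position 24 → W
n=26: only reaches 25(W), 21(W), all W → L
n=27: reaches L-position 26 → W
n=28: only reaches 27(W), 23(W), all W → L
n=29: reaches L-position 28 → W
n=30: only reaches 29(W), 25(W), all W → L
n=31: reaches L-position 30 → W
n=32: only reaches 31(W), 27(W), all W → L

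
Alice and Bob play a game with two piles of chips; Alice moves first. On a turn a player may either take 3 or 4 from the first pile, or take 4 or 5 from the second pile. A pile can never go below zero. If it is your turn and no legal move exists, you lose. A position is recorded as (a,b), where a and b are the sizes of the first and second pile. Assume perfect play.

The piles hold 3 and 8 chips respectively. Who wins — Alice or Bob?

Use the standard recursion: the mover loses at a terminal position; elsewhere, the mover wins exactly when some move hands the opponent an L position.
No move ever increases a pile, so every position that can arise here has a ≤ 3 and b ≤ 8; it is enough to label the cells with 0 ≤ a ≤ 3 and 0 ≤ b ≤ 8.
Every move lowers a or b (never raises either), so fill the grid row by row in increasing a, and left to right within a row: each cell's successors are then already labelled.
      b=0  b=1  b=2  b=3  b=4  b=5  b=6  b=7  b=8
a=0:    L    L    L    L    W    W    W    W    W
a=1:    L    L    L    L    W    W    W    W    W
a=2:    L    L    L    L    W    W    W    W    W
a=3:    W    W    W    W    L    L    L    L    W
Cells with no legal move (terminal, hence L): (0,0), (0,1), (0,2), (0,3), (1,0), (1,1), (1,2), (1,3), (2,0), (2,1), (2,2), (2,3).
The remaining L cells, each justified by listing all of its moves:
(3,4): moves to (0,4)(W), (3,0)(W); every one is W ⇒ L
(3,5): moves to (0,5)(W), (3,1)(W), (3,0)(W); every one is W ⇒ L
(3,6): moves to (0,6)(W), (3,2)(W), (3,1)(W); every one is W ⇒ L
(3,7): moves to (0,7)(W), (3,3)(W), (3,2)(W); every one is W ⇒ L
Every other cell has at least one move into one of the L cells above, so it is W.
From (3,8) Alice can move to (3,4), reaching an L position.

Alice wins.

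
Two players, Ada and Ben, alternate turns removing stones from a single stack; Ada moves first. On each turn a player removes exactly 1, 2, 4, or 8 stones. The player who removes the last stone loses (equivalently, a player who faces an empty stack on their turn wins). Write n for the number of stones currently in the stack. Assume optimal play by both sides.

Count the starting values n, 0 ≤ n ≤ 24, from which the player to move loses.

Work bottom-up. With no move the player to move wins. Otherwise the position is W if at least one move leads to an L position for the opponent, and L if every move leads to a W.
n=0: no move; the opponent has just taken the last stone and therefore loses → W
n=1: L (sole option 0(W) is W)
n=2: W (go to 1, an L position)
n=3: W (go to 1, an L position)
n=4: L (options 3(W), 2(W), 0(W) are all W)
n=5: W (go to 4, an L position)
n=6: W (go to 4, an L position)
n=7: L (options 6(W), 5(W), 3(W) are all W)
n=8: W (go to 7, an L position)
n=9: W (go to 7, an L position)
n=10: L (options 9(W), 8(W), 6(W), 2(W) are all W)
n=11: W (go to 10, an L position)
n=12: W (go to 10, an L position)
n=13: L (options 12(W), 11(W), 9(W), 5(W) are all W)
n=14: W (go to 13, an L position)
n=15: W (go to 13, an L position)
n=16: L (options 15(W), 14(W), 12(W), 8(W) are all W)
n=17: W (go to 16, an L position)
n=18: W (go to 16, an L position)
n=19: L (options 18(W), 17(W), 15(W), 11(W) are all W)
n=20: W (go to 19, an L position)
n=21: W (go to 19, an L position)
n=22: L (options 21(W), 20(W), 18(W), 14(W) are all W)
n=23: W (go to 22, an L position)
n=24: W (go to 22, an L position)
L entries with 0 ≤ n ≤ 24: n = 1, 4, 7, 10, 13, 16, 19, 22; that makes 8.

8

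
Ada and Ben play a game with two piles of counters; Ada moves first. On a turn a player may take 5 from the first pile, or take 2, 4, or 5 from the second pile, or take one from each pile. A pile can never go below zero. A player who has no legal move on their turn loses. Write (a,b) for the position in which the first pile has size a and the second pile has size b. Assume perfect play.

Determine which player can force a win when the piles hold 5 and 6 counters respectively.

Use the standard recursion: the mover loses at a terminal position; elsewhere, the mover wins exactly when some move hands the opponent an L position.
No move ever increases a pile, so every position that can arise here has a ≤ 5 and b ≤ 6; it is enough to label the cells with 0 ≤ a ≤ 5 and 0 ≤ b ≤ 6.
Every move lowers a or b (never raises either), so fill the grid row by row in increasing a, and left to right within a row: each cell's successors are then already labelled.
      b=0  b=1  b=2  b=3  b=4  b=5  b=6
a=0:    L    L    W    W    W    W    W
a=1:    L    W    W    L    W    W    L
a=2:    L    W    W    L    W    W    L
a=3:    L    W    W    L    W    W    L
a=4:    L    W    W    L    W    W    L
a=5:    W    W    L    L    W    W    W
Cells with no legal move (terminal, hence L): (0,0), (0,1), (1,0), (2,0), (3,0), (4,0).
The remaining L cells, each justified by listing all of its moves:
(1,3): L (options (1,1)(W), (0,2)(W) are all W)
(1,6): L (options (1,4)(W), (1,2)(W), (1,1)(W), (0,5)(W) are all W)
(2,3): L (options (2,1)(W), (1,2)(W) are all W)
(2,6): L (options (2,4)(W), (2,2)(W), (2,1)(W), (1,5)(W) are all W)
(3,3): L (options (3,1)(W), (2,2)(W) are all W)
(3,6): L (options (3,4)(W), (3,2)(W), (3,1)(W), (2,5)(W) are all W)
(4,3): L (options (4,1)(W), (3,2)(W) are all W)
(4,6): L (options (4,4)(W), (4,2)(W), (4,1)(W), (3,5)(W) are all W)
(5,2): L (options (0,2)(W), (5,0)(W), (4,1)(W) are all W)
(5,3): L (options (0,3)(W), (5,1)(W), (4,2)(W) are all W)
Every other cell has at least one move into one of the L cells above, so it is W.
From (5,6) Ada can move to (5,2), reaching an L position.

Ada wins.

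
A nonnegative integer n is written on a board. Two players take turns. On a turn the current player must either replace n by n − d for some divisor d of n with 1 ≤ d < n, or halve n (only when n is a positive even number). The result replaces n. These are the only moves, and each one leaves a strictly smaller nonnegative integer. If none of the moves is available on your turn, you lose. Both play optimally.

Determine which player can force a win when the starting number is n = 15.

The second player wins.

Classify positions by backward induction: terminal positions (no move available) are L. From any other position, the mover wins iff some move reaches an L.
n=0: no move → L
n=1: no move → L
n=2: can move to 1, which is L ⇒ W
n=3: the only move is to 2(W), a W ⇒ L
n=4: can move to 3, which is L ⇒ W
n=5: the only move is to 4(W), a W ⇒ L
n=6: can move to 3, which is L ⇒ W
n=7: the only move is to 6(W), a W ⇒ L
n=8: can move to 7, which is L ⇒ W
n=9: moves to 6(W), 8(W); every one is W ⇒ L
n=10: can move to 5, which is L ⇒ W
n=11: the only move is to 10(W), a W ⇒ L
n=12: can move to 9, which is L ⇒ W
n=13: the only move is to 12(W), a W ⇒ L
n=14: can move to 7, which is L ⇒ W
n=15: moves to 10(W), 12(W), 14(W); every one is W ⇒ L
The starting position 15 is L: whatever the player to move does, the opponent receives a W position.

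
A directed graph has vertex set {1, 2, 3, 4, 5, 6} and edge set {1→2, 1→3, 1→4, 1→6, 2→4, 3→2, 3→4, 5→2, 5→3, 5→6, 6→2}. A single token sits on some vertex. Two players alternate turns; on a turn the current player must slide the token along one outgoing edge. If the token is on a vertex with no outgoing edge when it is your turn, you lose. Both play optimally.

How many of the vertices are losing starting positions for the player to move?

2

Use the standard recursion: the mover loses at a terminal position; elsewhere, the mover wins exactly when some move hands the opponent an L position.
Every edge goes from a vertex to one that appears earlier in the order 4, 2, 3, 6, 1, 5, so processing vertices in that order labels each vertex after all of its successors.
4: no outgoing edge → L
2: reaches L-position 4 → W
3: reaches L-position 4 → W
6: only reaches 2(W), which is W → L
1: reaches L-position 6 → W
5: reaches L-position 6 → W
The L vertices are 4, 6; that is 2 in all.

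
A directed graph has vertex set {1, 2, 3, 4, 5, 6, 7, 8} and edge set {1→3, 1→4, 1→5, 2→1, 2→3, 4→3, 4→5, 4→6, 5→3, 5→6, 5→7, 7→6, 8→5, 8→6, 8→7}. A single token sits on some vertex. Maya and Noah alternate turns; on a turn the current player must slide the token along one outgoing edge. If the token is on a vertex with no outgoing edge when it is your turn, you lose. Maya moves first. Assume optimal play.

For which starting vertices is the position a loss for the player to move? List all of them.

Classify positions by backward induction: terminal positions (no move available) are L. From any other position, the mover wins iff some move reaches an L.
Every edge goes from a vertex to one that appears earlier in the order 3, 6, 7, 5, 4, 1, 2, 8, so processing vertices in that order labels each vertex after all of its successors.
3: no outgoing edge → L
6: no outgoing edge → L
7: →6(L), so W
5: →6(L), so W
4: →6(L), so W
1: →3(L), so W
2: →3(L), so W
8: →6(L), so W
Reading off the rows marked L gives the requested list; there are 2 such vertices.

3, 6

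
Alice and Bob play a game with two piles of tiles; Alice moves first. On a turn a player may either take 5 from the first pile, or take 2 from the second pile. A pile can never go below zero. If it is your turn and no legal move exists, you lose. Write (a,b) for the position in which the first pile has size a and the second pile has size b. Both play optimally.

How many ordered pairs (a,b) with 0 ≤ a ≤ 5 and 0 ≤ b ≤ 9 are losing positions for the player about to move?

Use the standard recursion: the mover loses at a terminal position; elsewhere, the mover wins exactly when some move hands the opponent an L position.
Every move lowers a or b (never raises either), so fill the grid row by row in increasing a, and left to right within a row: each cell's successors are then already labelled.
      b=0  b=1  b=2  b=3  b=4  b=5  b=6  b=7  b=8  b=9
a=0:    L    L    W    W    L    L    W    W    L    L
a=1:    L    L    W    W    L    L    W    W    L    L
a=2:    L    L    W    W    L    L    W    W    L    L
a=3:    L    L    W    W    L    L    W    W    L    L
a=4:    L    L    W    W    L    L    W    W    L    L
a=5:    W    W    L    L    W    W    L    L    W    W
Cells with no legal move (terminal, hence L): (0,0), (0,1), (1,0), (1,1), (2,0), (2,1), (3,0), (3,1), (4,0), (4,1).
The remaining L cells, each justified by listing all of its moves:
(0,4): only reaches (0,2)(W), which is W → L
(0,5): only reaches (0,3)(W), which is W → L
(0,8): only reaches (0,6)(W), which is W → L
(0,9): only reaches (0,7)(W), which is W → L
(1,4): only reaches (1,2)(W), which is W → L
(1,5): only reaches (1,3)(W), which is W → L
(1,8): only reaches (1,6)(W), which is W → L
(1,9): only reaches (1,7)(W), which is W → L
(2,4): only reaches (2,2)(W), which is W → L
(2,5): only reaches (2,3)(W), which is W → L
(2,8): only reaches (2,6)(W), which is W → L
(2,9): only reaches (2,7)(W), which is W → L
(3,4): only reaches (3,2)(W), which is W → L
(3,5): only reaches (3,3)(W), which is W → L
(3,8): only reaches (3,6)(W), which is W → L
(3,9): only reaches (3,7)(W), which is W → L
(4,4): only reaches (4,2)(W), which is W → L
(4,5): only reaches (4,3)(W), which is W → L
(4,8): only reaches (4,6)(W), which is W → L
(4,9): only reaches (4,7)(W), which is W → L
(5,2): only reaches (0,2)(W), (5,0)(W), all W → L
(5,3): only reaches (0,3)(W), (5,1)(W), all W → L
(5,6): only reaches (0,6)(W), (5,4)(W), all W → L
(5,7): only reaches (0,7)(W), (5,5)(W), all W → L
Every other cell has at least one move into one of the L cells above, so it is W.
L cells per row: a=0: 6, a=1: 6, a=2: 6, a=3: 6, a=4: 6, a=5: 4; total 34.

34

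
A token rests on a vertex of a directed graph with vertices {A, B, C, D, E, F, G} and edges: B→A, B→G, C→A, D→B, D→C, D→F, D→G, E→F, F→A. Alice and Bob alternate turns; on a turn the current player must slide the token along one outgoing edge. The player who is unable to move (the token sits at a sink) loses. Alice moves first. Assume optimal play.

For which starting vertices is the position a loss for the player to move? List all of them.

Compute win/loss labels from the base case upward. A position with no move is L. Any other position is W if it can reach an L in one move, else L.
Every edge goes from a vertex to one that appears earlier in the order A, G, F, C, E, B, D, so processing vertices in that order labels each vertex after all of its successors.
A: no outgoing edge → L
G: no outgoing edge → L
F: W (go to A, an L position)
C: W (go to A, an L position)
E: L (sole option F(W) is W)
B: W (go to G, an L position)
D: W (go to G, an L position)
Reading off the rows marked L gives the requested list; there are 3 such vertices.

A, E, G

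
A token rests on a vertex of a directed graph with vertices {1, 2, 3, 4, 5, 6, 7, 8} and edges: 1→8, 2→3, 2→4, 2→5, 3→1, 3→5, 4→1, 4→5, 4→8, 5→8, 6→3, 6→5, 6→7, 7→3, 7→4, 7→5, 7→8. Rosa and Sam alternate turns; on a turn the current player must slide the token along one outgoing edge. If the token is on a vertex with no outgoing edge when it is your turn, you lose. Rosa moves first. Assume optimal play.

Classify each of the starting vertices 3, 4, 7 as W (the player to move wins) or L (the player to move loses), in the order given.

3: L, 4: W, 7: W

Classify positions by backward induction: terminal positions (no move available) are L. From any other position, the mover wins iff some move reaches an L.
Every edge goes from a vertex to one that appears earlier in the order 8, 1, 5, 4, 3, 2, 7, 6, so processing vertices in that order labels each vertex after all of its successors.
8: no outgoing edge → L
1: W (go to 8, an L position)
5: W (go to 8, an L position)
4: W (go to 8, an L position)
3: L (options 5(W), 1(W) are all W)
2: W (go to 3, an L position)
7: W (go to 3, an L position)
6: W (go to 3, an L position)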